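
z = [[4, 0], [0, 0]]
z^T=[[4, 0], [0, 0]]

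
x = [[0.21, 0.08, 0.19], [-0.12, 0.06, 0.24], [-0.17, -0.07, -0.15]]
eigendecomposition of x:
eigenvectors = [[(-0.02+0.41j), (-0.02-0.41j), (0.15+0j)], [(-0.84+0j), -0.84-0.00j, (-0.96+0j)], [0.02-0.36j, (0.02+0.36j), (0.25+0j)]]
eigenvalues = [(0.05+0.16j), (0.05-0.16j), (0.02+0j)]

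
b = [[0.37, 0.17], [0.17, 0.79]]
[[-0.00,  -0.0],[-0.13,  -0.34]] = b @ [[0.08, 0.21], [-0.18, -0.48]]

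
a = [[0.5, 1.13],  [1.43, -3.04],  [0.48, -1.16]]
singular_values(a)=[3.68, 0.91]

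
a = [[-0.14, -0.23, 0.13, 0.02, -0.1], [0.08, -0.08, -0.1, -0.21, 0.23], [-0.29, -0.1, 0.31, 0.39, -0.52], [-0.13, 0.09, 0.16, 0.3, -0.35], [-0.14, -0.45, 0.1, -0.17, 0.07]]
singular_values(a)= [1.0, 0.6, 0.01, 0.0, 0.0]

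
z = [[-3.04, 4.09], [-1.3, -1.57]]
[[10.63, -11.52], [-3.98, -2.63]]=z @ [[-0.04, 2.86], [2.57, -0.69]]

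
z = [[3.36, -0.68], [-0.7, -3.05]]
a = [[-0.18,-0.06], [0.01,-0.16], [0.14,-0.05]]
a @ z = [[-0.56, 0.31], [0.15, 0.48], [0.51, 0.06]]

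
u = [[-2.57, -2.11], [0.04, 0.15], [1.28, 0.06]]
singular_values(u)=[3.49, 0.74]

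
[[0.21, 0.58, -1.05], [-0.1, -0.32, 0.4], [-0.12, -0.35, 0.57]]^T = [[0.21, -0.1, -0.12], [0.58, -0.32, -0.35], [-1.05, 0.4, 0.57]]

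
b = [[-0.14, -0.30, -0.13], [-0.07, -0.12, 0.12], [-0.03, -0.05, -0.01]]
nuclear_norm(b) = 0.54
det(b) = 0.00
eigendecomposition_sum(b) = [[-0.17,-0.33,0.07], [-0.06,-0.11,0.02], [-0.03,-0.06,0.01]] + [[0.02, -0.01, -0.09], [-0.01, 0.0, 0.05], [-0.0, 0.00, 0.01]] + [[0.01, 0.03, -0.11], [-0.0, -0.02, 0.05], [0.00, 0.01, -0.03]]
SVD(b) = [[-0.95,  0.29,  -0.14], [-0.28,  -0.96,  -0.07], [-0.16,  -0.03,  0.99]] @ diag([0.3727104961283491, 0.15735814554869967, 0.005029920996797626]) @ [[0.42, 0.87, 0.24], [0.17, 0.19, -0.97], [-0.89, 0.45, -0.07]]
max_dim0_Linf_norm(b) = 0.3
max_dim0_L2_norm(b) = 0.33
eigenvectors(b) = [[-0.93, -0.88, 0.88], [-0.31, 0.47, -0.41], [-0.17, 0.07, 0.23]]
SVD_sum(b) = [[-0.15, -0.31, -0.09], [-0.04, -0.09, -0.03], [-0.02, -0.05, -0.01]] + [[0.01, 0.01, -0.04], [-0.03, -0.03, 0.15], [-0.0, -0.0, 0.0]] + [[0.0, -0.0, 0.00], [0.00, -0.0, 0.0], [-0.0, 0.00, -0.0]]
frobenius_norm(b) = 0.40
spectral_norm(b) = 0.37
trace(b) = -0.27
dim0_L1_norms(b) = [0.24, 0.47, 0.26]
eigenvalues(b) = [-0.26, 0.03, -0.04]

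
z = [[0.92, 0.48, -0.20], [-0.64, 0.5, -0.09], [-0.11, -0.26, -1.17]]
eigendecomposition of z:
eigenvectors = [[(0.25+0.61j), (0.25-0.61j), (0.08+0j)], [(-0.74+0j), -0.74-0.00j, (0.08+0j)], [0.07-0.06j, 0.07+0.06j, 0.99+0.00j]]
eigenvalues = [(0.72+0.52j), (0.72-0.52j), (-1.2+0j)]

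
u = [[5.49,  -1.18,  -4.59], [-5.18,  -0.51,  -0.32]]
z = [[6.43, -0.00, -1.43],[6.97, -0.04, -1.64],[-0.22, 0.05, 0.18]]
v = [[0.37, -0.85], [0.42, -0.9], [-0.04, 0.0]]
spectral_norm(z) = 9.73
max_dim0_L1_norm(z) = 13.62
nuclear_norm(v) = 1.40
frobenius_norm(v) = 1.36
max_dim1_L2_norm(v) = 0.99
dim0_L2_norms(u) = [7.55, 1.29, 4.6]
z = v @ u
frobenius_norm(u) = 8.93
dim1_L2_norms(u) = [7.25, 5.21]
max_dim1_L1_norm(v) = 1.32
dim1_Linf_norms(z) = [6.43, 6.97, 0.22]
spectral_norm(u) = 8.32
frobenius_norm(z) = 9.73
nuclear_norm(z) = 9.89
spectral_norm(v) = 1.36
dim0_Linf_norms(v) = [0.42, 0.9]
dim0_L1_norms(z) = [13.62, 0.09, 3.25]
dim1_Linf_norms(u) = [5.49, 5.18]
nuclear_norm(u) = 11.58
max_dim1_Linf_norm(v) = 0.9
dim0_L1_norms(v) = [0.83, 1.75]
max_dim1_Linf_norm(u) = 5.49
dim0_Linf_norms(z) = [6.97, 0.05, 1.64]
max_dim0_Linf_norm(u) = 5.49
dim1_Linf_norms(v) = [0.85, 0.9, 0.04]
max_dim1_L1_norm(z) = 8.65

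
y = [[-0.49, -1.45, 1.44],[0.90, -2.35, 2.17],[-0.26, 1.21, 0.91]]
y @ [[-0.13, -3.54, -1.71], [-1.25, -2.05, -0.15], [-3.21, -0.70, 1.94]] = [[-2.75, 3.70, 3.85], [-4.15, 0.11, 3.02], [-4.4, -2.2, 2.03]]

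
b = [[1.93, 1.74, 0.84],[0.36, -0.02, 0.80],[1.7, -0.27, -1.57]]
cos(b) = [[-0.56, -0.73, -0.42], [-0.61, 0.88, 0.45], [0.11, -1.15, -0.43]]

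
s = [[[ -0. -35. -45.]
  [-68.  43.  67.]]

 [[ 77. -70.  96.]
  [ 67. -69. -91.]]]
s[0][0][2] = -45.0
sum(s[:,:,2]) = 27.0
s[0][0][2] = -45.0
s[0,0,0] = -0.0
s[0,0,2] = -45.0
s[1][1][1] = -69.0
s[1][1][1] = -69.0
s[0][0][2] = -45.0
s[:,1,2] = [67.0, -91.0]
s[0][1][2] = 67.0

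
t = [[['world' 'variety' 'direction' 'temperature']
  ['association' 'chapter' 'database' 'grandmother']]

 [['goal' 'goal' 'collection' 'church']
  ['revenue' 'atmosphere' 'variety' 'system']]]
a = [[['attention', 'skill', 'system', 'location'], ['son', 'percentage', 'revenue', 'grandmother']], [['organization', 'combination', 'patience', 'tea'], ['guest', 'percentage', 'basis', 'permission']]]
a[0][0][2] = 'system'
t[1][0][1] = 'goal'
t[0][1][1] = 'chapter'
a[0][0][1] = 'skill'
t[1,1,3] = 'system'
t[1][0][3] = 'church'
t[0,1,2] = 'database'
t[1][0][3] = 'church'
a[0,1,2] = 'revenue'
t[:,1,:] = [['association', 'chapter', 'database', 'grandmother'], ['revenue', 'atmosphere', 'variety', 'system']]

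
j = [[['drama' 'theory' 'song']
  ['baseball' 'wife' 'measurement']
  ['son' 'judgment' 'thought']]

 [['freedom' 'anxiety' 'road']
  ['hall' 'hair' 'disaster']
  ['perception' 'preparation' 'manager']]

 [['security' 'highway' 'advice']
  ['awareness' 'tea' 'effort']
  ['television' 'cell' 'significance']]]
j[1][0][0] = 'freedom'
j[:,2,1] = ['judgment', 'preparation', 'cell']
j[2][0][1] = 'highway'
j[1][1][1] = 'hair'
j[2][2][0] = 'television'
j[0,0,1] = 'theory'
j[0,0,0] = 'drama'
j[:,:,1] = [['theory', 'wife', 'judgment'], ['anxiety', 'hair', 'preparation'], ['highway', 'tea', 'cell']]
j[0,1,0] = 'baseball'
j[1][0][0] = 'freedom'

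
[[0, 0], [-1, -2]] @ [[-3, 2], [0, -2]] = [[0, 0], [3, 2]]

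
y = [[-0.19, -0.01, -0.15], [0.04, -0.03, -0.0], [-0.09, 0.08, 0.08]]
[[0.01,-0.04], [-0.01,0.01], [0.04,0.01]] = y @ [[-0.30,  -0.10], [-0.13,  -0.40], [0.31,  0.42]]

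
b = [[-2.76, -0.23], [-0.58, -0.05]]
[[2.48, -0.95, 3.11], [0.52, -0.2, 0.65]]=b@ [[-1.02, 0.41, -1.29], [1.45, -0.79, 1.95]]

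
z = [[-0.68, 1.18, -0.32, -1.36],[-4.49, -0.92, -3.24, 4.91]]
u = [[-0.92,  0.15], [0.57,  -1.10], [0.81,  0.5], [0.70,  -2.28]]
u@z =[[-0.05, -1.22, -0.19, 1.99], [4.55, 1.68, 3.38, -6.18], [-2.8, 0.5, -1.88, 1.35], [9.76, 2.92, 7.16, -12.15]]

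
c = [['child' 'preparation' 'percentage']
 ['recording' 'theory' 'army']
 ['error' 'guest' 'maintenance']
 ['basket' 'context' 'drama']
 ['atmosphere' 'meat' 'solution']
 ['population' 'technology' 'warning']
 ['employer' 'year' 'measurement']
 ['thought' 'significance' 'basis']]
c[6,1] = 'year'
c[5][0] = 'population'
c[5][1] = 'technology'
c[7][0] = 'thought'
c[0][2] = 'percentage'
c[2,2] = 'maintenance'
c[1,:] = ['recording', 'theory', 'army']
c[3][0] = 'basket'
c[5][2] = 'warning'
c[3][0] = 'basket'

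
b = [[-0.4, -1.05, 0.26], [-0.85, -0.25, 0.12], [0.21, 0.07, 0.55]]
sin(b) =[[-0.24, -0.84, 0.21], [-0.68, -0.12, 0.10], [0.17, 0.05, 0.52]]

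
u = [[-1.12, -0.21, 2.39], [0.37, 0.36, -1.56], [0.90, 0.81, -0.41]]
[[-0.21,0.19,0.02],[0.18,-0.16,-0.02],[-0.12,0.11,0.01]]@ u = [[0.32, 0.13, -0.81],[-0.28, -0.11, 0.69],[0.18, 0.07, -0.46]]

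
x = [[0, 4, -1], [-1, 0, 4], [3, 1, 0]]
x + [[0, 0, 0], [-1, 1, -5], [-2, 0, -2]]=[[0, 4, -1], [-2, 1, -1], [1, 1, -2]]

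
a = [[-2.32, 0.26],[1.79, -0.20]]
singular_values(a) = [2.95, 0.0]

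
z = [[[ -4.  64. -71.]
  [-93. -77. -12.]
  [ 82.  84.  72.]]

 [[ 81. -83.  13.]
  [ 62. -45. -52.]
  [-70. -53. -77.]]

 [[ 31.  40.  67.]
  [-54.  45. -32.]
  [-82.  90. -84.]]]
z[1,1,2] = -52.0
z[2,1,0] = -54.0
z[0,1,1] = -77.0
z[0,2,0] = 82.0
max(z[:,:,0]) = 82.0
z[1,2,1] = -53.0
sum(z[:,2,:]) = -38.0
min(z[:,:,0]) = -93.0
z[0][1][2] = -12.0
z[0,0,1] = 64.0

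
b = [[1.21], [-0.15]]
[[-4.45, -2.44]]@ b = [[-5.02]]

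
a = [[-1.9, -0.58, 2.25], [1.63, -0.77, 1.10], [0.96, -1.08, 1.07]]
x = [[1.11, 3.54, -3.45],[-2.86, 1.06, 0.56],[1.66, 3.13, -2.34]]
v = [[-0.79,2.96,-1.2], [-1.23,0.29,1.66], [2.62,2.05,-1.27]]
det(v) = 15.17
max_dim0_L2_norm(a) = 2.72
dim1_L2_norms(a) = [3.0, 2.11, 1.8]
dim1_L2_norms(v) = [3.29, 2.09, 3.56]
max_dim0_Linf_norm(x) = 3.54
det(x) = 11.86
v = x + a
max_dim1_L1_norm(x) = 8.1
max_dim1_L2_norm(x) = 5.07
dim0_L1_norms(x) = [5.63, 7.73, 6.35]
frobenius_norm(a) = 4.09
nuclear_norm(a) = 6.07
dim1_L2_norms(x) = [5.07, 3.1, 4.25]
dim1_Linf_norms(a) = [2.25, 1.63, 1.08]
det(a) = -2.59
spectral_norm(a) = 3.06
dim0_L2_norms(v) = [3.0, 3.61, 2.41]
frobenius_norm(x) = 7.30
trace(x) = -0.17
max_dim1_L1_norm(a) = 4.73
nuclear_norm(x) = 10.26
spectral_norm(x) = 6.59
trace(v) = -1.77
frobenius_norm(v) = 5.28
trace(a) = -1.60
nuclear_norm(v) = 8.36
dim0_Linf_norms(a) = [1.9, 1.08, 2.25]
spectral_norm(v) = 4.29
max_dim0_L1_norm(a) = 4.49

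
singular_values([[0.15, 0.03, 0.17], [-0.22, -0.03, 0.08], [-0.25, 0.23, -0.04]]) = [0.4, 0.19, 0.18]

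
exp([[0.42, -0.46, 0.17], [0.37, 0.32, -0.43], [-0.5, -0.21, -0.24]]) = [[1.32, -0.67, 0.3], [0.64, 1.29, -0.4], [-0.58, -0.08, 0.77]]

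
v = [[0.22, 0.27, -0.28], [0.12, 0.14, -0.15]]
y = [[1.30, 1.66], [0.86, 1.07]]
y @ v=[[0.49, 0.58, -0.61], [0.32, 0.38, -0.40]]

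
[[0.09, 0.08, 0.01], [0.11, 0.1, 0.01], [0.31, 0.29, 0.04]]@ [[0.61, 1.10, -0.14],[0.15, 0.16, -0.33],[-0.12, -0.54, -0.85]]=[[0.07, 0.11, -0.05], [0.08, 0.13, -0.06], [0.23, 0.37, -0.17]]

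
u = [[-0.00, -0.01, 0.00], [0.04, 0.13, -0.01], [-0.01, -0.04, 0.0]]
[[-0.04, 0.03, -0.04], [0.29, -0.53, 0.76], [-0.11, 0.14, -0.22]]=u@[[-3.87, -2.77, 5.77], [3.84, -2.84, 4.05], [4.95, 5.4, -0.37]]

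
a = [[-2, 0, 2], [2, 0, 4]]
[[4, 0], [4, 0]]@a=[[-8, 0, 8], [-8, 0, 8]]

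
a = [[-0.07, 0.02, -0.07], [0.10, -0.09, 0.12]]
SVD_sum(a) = [[-0.06, 0.04, -0.07], [0.11, -0.08, 0.12]] + [[-0.01, -0.02, -0.0], [-0.01, -0.01, -0.00]]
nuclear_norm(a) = 0.23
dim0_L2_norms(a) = [0.12, 0.09, 0.14]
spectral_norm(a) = 0.20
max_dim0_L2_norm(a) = 0.14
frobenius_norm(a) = 0.21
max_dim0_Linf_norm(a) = 0.12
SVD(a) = [[-0.48, 0.88], [0.88, 0.48]] @ diag([0.20456750901000784, 0.029191338740118825]) @ [[0.59, -0.43, 0.68], [-0.47, -0.87, -0.14]]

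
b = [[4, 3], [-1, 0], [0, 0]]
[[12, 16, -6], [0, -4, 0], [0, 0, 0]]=b @ [[0, 4, 0], [4, 0, -2]]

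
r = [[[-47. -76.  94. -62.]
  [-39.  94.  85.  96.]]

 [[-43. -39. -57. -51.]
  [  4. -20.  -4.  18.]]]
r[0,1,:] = [-39.0, 94.0, 85.0, 96.0]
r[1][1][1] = -20.0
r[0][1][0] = -39.0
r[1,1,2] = -4.0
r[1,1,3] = 18.0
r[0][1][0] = -39.0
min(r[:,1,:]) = -39.0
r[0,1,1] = 94.0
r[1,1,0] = 4.0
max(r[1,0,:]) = -39.0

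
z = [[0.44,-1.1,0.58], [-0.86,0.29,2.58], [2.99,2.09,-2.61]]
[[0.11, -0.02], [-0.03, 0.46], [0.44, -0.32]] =z @ [[0.19, -0.03], [-0.00, 0.09], [0.05, 0.16]]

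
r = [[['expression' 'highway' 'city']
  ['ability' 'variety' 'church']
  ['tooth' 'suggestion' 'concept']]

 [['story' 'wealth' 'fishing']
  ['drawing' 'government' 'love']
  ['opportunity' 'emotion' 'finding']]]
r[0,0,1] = 'highway'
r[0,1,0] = 'ability'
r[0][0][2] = 'city'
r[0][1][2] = 'church'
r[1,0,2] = 'fishing'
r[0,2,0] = 'tooth'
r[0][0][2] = 'city'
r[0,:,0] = ['expression', 'ability', 'tooth']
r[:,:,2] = [['city', 'church', 'concept'], ['fishing', 'love', 'finding']]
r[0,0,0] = 'expression'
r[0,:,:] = [['expression', 'highway', 'city'], ['ability', 'variety', 'church'], ['tooth', 'suggestion', 'concept']]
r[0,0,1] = 'highway'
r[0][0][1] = 'highway'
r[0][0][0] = 'expression'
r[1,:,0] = ['story', 'drawing', 'opportunity']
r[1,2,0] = 'opportunity'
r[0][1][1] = 'variety'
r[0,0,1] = 'highway'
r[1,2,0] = 'opportunity'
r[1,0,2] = 'fishing'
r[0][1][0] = 'ability'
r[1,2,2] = 'finding'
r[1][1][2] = 'love'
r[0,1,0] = 'ability'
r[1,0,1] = 'wealth'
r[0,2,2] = 'concept'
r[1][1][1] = 'government'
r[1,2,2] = 'finding'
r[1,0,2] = 'fishing'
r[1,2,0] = 'opportunity'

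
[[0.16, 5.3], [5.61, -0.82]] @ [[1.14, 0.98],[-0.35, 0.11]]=[[-1.67, 0.74],  [6.68, 5.41]]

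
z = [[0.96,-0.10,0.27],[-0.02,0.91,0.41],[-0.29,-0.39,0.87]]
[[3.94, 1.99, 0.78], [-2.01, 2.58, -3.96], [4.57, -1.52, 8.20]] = z @ [[2.48, 2.29, -1.54], [-4.07, 2.77, -6.99], [4.25, 0.26, 5.78]]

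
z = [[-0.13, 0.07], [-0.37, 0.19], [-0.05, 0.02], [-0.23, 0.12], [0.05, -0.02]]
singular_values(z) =[0.52, 0.01]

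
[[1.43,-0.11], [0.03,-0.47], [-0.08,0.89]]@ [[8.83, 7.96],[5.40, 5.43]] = [[12.03, 10.79], [-2.27, -2.31], [4.1, 4.20]]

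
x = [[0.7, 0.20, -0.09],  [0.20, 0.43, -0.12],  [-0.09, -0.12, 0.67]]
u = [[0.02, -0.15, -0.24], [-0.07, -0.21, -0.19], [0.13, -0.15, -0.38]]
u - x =[[-0.68, -0.35, -0.15], [-0.27, -0.64, -0.07], [0.22, -0.03, -1.05]]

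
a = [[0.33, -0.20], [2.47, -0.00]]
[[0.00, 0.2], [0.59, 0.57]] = a @ [[0.24, 0.23], [0.39, -0.61]]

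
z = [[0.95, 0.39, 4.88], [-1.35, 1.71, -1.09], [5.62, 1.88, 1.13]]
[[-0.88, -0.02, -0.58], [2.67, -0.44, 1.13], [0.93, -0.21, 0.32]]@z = [[-4.07, -1.47, -4.93], [9.48, 2.41, 14.79], [2.97, 0.61, 5.13]]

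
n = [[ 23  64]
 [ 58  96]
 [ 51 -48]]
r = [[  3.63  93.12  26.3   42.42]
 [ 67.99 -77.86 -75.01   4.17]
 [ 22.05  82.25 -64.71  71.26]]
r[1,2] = -75.01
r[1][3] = 4.17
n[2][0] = 51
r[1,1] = -77.86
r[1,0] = 67.99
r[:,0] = [3.63, 67.99, 22.05]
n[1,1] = 96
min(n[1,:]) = 58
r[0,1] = 93.12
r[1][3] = 4.17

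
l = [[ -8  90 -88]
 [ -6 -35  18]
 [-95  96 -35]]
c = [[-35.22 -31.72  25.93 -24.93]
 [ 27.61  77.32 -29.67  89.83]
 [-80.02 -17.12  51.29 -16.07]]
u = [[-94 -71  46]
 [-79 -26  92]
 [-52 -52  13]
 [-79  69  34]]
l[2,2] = -35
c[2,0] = -80.02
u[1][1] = -26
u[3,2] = 34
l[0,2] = -88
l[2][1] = 96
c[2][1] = -17.12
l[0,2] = -88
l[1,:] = [-6, -35, 18]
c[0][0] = -35.22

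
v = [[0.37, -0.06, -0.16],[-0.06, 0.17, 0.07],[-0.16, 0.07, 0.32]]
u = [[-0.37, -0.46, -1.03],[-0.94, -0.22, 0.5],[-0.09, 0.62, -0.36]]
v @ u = [[-0.07, -0.26, -0.35], [-0.14, 0.03, 0.12], [-0.04, 0.26, 0.08]]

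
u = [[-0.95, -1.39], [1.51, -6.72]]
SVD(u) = [[0.17, 0.99],[0.99, -0.17]] @ diag([6.985590312638302, 1.2143426139166467]) @ [[0.19, -0.98], [-0.98, -0.19]]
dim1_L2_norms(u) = [1.68, 6.89]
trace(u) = -7.67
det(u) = 8.48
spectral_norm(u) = 6.99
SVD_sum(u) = [[0.22, -1.16], [1.31, -6.76]] + [[-1.17, -0.23],[0.20, 0.04]]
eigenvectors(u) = [[0.96,0.25],[0.27,0.97]]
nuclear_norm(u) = 8.20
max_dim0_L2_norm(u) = 6.86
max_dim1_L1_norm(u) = 8.23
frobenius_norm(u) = 7.09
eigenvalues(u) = [-1.34, -6.33]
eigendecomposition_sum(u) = [[-1.44, 0.37],[-0.41, 0.1]] + [[0.49, -1.76],[1.92, -6.82]]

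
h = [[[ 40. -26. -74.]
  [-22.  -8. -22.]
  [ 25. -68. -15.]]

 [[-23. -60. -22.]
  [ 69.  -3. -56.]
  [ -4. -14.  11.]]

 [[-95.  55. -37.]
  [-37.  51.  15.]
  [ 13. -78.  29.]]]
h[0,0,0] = 40.0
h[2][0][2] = -37.0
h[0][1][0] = -22.0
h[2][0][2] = -37.0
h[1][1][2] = -56.0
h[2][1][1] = 51.0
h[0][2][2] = -15.0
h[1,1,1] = -3.0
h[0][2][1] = -68.0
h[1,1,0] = 69.0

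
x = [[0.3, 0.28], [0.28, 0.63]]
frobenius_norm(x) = 0.80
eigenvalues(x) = [0.14, 0.79]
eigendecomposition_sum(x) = [[0.11, -0.06], [-0.06, 0.03]] + [[0.19, 0.34], [0.34, 0.6]]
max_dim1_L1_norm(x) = 0.91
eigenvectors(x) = [[-0.87, -0.5], [0.5, -0.87]]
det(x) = 0.11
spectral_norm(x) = 0.79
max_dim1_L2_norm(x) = 0.69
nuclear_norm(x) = 0.93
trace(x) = 0.93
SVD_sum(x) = [[0.19, 0.34],[0.34, 0.6]] + [[0.11, -0.06], [-0.06, 0.03]]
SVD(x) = [[-0.50, -0.87], [-0.87, 0.50]] @ diag([0.79, 0.13999999999999993]) @ [[-0.5, -0.87], [-0.87, 0.50]]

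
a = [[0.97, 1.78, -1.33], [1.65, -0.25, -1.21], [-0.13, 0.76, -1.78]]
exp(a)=[[5.67, 3.35, -2.95], [3.67, 2.46, -2.04], [0.47, 0.45, -0.12]]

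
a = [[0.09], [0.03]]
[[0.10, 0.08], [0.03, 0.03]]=a@[[1.16, 0.89]]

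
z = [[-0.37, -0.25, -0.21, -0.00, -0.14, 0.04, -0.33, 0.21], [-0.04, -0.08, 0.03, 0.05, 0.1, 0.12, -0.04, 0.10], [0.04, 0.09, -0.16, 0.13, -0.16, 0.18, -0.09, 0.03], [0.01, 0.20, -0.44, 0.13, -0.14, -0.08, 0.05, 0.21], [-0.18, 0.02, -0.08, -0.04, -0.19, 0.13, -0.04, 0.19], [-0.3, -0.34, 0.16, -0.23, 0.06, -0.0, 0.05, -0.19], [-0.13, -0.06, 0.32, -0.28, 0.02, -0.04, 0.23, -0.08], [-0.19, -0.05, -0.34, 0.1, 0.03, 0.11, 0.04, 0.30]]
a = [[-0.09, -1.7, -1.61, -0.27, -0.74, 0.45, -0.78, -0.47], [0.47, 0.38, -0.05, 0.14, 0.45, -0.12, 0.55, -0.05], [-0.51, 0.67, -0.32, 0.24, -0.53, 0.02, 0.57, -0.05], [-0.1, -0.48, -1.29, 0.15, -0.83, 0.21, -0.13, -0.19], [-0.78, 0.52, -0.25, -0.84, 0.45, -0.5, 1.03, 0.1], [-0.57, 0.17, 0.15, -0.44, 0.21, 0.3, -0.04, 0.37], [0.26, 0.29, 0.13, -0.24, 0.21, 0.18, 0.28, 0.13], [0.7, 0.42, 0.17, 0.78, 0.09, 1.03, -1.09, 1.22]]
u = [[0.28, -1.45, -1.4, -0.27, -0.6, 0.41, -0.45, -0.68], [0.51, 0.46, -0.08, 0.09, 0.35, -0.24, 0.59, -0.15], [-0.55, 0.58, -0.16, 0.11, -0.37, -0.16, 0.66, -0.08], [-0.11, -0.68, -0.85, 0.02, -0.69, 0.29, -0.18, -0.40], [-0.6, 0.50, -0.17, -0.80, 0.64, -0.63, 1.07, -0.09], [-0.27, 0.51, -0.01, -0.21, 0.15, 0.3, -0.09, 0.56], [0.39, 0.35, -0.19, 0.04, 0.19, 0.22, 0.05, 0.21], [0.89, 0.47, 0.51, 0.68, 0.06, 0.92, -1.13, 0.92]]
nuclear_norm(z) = 2.90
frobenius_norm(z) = 1.38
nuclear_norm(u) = 8.61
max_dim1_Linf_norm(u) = 1.45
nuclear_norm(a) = 9.95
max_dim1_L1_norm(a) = 6.11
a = z + u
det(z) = -0.00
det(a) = 0.01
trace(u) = 2.51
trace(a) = 2.37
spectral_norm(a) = 3.21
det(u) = 0.00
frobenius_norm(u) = 4.34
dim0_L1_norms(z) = [1.26, 1.09, 1.74, 0.96, 0.84, 0.7, 0.87, 1.31]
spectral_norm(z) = 0.98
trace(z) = -0.14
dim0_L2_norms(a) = [1.41, 2.07, 2.12, 1.32, 1.42, 1.3, 1.89, 1.38]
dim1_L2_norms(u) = [2.33, 1.02, 1.13, 1.4, 1.8, 0.9, 0.67, 2.17]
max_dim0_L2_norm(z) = 0.72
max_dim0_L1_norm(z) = 1.74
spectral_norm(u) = 2.92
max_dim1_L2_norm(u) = 2.33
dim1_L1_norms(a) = [6.11, 2.21, 2.91, 3.38, 4.47, 2.25, 1.72, 5.5]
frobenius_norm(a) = 4.66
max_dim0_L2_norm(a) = 2.12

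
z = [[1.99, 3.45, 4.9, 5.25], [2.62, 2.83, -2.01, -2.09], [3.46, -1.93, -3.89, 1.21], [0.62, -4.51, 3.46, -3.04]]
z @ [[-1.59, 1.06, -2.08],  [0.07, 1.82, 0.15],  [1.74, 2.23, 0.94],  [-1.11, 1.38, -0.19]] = [[-0.22,  26.56,  -0.01], [-5.15,  0.56,  -6.52], [-13.75,  -6.85,  -11.37], [8.09,  -4.03,  1.86]]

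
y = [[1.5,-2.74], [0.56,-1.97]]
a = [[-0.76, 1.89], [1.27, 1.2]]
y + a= [[0.74,  -0.85], [1.83,  -0.77]]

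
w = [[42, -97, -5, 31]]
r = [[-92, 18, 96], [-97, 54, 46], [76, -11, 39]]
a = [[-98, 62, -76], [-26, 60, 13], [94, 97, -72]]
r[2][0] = 76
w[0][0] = 42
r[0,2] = 96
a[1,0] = -26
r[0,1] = 18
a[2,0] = 94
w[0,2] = -5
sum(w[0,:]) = -29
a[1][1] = 60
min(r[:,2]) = 39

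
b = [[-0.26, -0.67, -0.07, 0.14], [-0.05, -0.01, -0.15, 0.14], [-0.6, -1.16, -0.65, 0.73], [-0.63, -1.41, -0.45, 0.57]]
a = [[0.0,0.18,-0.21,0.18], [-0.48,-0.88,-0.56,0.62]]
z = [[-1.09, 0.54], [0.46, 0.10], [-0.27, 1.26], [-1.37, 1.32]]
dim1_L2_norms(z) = [1.22, 0.47, 1.29, 1.9]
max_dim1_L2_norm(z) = 1.9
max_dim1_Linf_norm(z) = 1.37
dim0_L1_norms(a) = [0.48, 1.06, 0.77, 0.8]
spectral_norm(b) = 2.45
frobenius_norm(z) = 2.64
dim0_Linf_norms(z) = [1.37, 1.32]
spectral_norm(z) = 2.49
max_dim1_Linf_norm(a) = 0.88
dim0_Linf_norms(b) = [0.63, 1.41, 0.65, 0.73]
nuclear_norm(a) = 1.63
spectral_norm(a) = 1.31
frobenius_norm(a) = 1.35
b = z @ a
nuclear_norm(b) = 2.84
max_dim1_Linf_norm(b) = 1.41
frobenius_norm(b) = 2.48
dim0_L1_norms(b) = [1.54, 3.25, 1.32, 1.58]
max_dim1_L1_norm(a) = 2.54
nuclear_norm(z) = 3.38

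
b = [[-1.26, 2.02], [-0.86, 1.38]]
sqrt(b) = [[(-3.14+1.06j), 5.09-1.54j], [-2.17+0.66j, (3.51-0.95j)]]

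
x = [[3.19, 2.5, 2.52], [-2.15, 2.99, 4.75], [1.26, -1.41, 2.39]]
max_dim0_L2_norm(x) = 5.88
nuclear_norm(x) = 13.35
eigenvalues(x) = [(4.68+0j), (1.95+3.35j), (1.95-3.35j)]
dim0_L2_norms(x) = [4.05, 4.14, 5.88]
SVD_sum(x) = [[0.07, 1.84, 3.0], [0.12, 2.91, 4.75], [0.03, 0.69, 1.13]] + [[3.05, -0.2, 0.05], [-2.26, 0.15, -0.04], [1.39, -0.09, 0.02]] + [[0.07, 0.86, -0.53], [-0.01, -0.07, 0.04], [-0.15, -2.01, 1.24]]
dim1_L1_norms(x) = [8.21, 9.89, 5.06]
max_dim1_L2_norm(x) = 6.01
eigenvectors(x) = [[0.89+0.00j, (-0.06+0.5j), -0.06-0.50j], [(0.09+0j), -0.79+0.00j, -0.79-0.00j], [(0.44+0j), 0.15-0.33j, 0.15+0.33j]]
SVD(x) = [[-0.52, 0.75, -0.39], [-0.83, -0.56, 0.03], [-0.2, 0.34, 0.92]] @ diag([6.718591594833122, 4.051565410407004, 2.57579981889728]) @ [[-0.02, -0.52, -0.85], [1.00, -0.07, 0.02], [-0.06, -0.85, 0.52]]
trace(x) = 8.57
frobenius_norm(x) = 8.26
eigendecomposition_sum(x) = [[(2.65-0j), (0.54+0j), 4.04-0.00j], [0.27-0.00j, (0.06+0j), 0.41-0.00j], [(1.29-0j), (0.26+0j), (1.98-0j)]] + [[(0.27+0.81j), 0.98-0.83j, -0.76-1.49j], [-1.21+0.57j, 1.47+1.36j, (2.17-1.46j)], [-0.02-0.61j, -0.84+0.36j, 0.21+1.17j]] + [[(0.27-0.81j), 0.98+0.83j, (-0.76+1.49j)],  [-1.21-0.57j, 1.47-1.36j, 2.17+1.46j],  [(-0.02+0.61j), -0.84-0.36j, (0.21-1.17j)]]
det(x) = 70.12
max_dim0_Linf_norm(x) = 4.75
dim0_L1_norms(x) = [6.6, 6.9, 9.66]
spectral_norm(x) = 6.72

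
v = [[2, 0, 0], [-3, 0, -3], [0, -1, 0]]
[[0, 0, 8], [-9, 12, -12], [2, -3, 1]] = v @ [[0, 0, 4], [-2, 3, -1], [3, -4, 0]]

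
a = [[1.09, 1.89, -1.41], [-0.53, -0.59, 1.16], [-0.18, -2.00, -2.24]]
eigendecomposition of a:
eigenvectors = [[0.91+0.00j, -0.73+0.00j, -0.73-0.00j], [(-0.35+0j), (0.45-0.06j), 0.45+0.06j], [(0.24+0j), (-0.4+0.3j), -0.40-0.30j]]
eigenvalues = [(-0.01+0j), (-0.86+0.73j), (-0.86-0.73j)]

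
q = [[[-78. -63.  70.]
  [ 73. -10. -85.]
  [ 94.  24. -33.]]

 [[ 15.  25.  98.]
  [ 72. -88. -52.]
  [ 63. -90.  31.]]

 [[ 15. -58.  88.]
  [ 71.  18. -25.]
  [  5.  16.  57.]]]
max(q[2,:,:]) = 88.0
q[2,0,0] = 15.0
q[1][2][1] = -90.0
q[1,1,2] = -52.0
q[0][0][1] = -63.0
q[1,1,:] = [72.0, -88.0, -52.0]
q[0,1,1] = -10.0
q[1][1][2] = -52.0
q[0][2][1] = 24.0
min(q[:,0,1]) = -63.0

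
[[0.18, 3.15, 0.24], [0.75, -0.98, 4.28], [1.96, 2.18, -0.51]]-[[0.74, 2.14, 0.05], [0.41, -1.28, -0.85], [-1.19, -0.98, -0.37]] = [[-0.56,  1.01,  0.19], [0.34,  0.30,  5.13], [3.15,  3.16,  -0.14]]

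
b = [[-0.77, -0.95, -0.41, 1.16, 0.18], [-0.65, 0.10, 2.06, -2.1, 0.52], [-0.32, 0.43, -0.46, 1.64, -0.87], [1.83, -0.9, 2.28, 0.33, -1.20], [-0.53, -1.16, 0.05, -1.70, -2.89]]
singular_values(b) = [4.22, 3.25, 2.94, 1.4, 1.09]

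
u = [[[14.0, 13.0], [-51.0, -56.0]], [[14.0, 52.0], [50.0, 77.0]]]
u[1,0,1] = 52.0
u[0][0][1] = 13.0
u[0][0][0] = 14.0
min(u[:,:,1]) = -56.0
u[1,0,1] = 52.0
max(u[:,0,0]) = 14.0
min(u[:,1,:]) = -56.0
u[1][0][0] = 14.0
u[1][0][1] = 52.0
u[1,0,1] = 52.0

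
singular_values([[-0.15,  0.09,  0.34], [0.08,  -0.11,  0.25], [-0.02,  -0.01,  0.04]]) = [0.43, 0.21, 0.02]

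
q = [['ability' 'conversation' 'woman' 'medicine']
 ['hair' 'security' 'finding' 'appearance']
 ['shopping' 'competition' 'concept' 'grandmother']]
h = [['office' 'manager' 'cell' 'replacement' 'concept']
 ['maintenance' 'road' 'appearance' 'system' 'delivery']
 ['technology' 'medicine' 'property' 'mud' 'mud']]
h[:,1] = ['manager', 'road', 'medicine']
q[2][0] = 'shopping'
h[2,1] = 'medicine'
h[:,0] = ['office', 'maintenance', 'technology']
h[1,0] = 'maintenance'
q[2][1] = 'competition'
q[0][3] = 'medicine'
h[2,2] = 'property'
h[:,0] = ['office', 'maintenance', 'technology']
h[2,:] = ['technology', 'medicine', 'property', 'mud', 'mud']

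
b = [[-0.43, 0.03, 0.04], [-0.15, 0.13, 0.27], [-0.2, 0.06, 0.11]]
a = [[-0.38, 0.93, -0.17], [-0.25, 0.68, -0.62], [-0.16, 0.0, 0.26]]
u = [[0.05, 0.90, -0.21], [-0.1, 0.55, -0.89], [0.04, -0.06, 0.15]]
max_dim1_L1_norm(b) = 0.55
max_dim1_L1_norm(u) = 1.54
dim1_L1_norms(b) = [0.5, 0.55, 0.37]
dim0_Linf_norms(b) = [0.43, 0.13, 0.27]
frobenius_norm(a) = 1.43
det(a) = 0.07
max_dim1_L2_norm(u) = 1.05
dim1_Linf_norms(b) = [0.43, 0.27, 0.2]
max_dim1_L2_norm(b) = 0.43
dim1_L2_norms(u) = [0.93, 1.05, 0.17]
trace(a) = 0.56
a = u + b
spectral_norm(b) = 0.54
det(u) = -0.01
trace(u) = 0.75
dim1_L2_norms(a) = [1.02, 0.95, 0.31]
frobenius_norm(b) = 0.60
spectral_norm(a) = 1.35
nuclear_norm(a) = 1.92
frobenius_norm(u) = 1.41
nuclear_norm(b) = 0.79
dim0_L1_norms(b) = [0.78, 0.22, 0.42]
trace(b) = -0.19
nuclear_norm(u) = 1.87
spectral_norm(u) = 1.30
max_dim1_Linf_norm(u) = 0.9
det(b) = 0.00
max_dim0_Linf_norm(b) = 0.43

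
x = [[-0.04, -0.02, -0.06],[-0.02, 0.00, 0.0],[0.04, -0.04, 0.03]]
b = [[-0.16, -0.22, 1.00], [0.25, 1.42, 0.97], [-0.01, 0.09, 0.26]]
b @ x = [[0.05, -0.04, 0.04], [0.00, -0.04, 0.01], [0.01, -0.01, 0.01]]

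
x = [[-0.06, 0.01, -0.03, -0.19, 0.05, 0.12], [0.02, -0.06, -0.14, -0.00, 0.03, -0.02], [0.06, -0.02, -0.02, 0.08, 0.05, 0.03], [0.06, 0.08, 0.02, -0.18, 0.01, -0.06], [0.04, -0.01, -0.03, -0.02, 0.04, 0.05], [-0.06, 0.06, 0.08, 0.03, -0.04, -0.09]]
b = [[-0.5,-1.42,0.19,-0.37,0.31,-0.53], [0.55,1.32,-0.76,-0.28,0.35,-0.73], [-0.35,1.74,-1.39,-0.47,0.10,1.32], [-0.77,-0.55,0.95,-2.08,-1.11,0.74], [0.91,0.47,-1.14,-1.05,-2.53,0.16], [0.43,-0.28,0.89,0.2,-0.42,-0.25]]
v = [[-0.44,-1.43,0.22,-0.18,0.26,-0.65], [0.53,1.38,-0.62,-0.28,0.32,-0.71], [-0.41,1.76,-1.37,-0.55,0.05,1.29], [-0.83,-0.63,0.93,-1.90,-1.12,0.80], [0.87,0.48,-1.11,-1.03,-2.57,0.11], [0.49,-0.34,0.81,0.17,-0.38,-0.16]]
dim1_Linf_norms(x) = [0.19, 0.14, 0.08, 0.18, 0.05, 0.09]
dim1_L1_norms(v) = [3.18, 3.84, 5.43, 6.21, 6.17, 2.35]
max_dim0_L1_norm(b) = 5.78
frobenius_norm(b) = 5.69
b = x + v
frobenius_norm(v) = 5.63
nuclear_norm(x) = 0.82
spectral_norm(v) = 3.71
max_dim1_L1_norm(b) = 6.26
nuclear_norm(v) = 11.50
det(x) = 0.00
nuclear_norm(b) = 11.65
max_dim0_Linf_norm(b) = 2.53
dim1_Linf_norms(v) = [1.43, 1.38, 1.76, 1.9, 2.57, 0.81]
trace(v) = -5.06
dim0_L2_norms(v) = [1.53, 2.79, 2.25, 2.26, 2.86, 1.81]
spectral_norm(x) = 0.29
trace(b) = -5.43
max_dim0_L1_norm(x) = 0.5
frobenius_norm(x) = 0.42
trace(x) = -0.37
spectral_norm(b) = 3.70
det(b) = -1.91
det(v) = -2.82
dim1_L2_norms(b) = [1.68, 1.83, 2.66, 2.81, 3.14, 1.16]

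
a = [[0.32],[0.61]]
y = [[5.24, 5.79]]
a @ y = [[1.68, 1.85], [3.20, 3.53]]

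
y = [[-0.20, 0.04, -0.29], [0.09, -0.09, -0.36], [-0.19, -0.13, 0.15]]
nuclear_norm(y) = 0.94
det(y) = 0.02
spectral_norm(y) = 0.49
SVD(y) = [[0.59, 0.67, 0.45], [0.74, -0.24, -0.62], [-0.31, 0.70, -0.64]] @ diag([0.48606735736443196, 0.29224808161284643, 0.15915270308219248]) @ [[0.02, -0.01, -1.00], [-0.99, -0.15, -0.02], [-0.14, 0.99, -0.01]]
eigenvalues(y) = [0.37, -0.33, -0.18]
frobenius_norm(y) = 0.59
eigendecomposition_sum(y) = [[0.05,0.04,-0.14], [0.08,0.07,-0.22], [-0.10,-0.08,0.25]] + [[-0.22, -0.06, -0.18], [-0.08, -0.02, -0.07], [-0.11, -0.03, -0.09]] + [[-0.04, 0.06, 0.03],[0.09, -0.14, -0.07],[0.01, -0.02, -0.01]]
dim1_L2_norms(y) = [0.35, 0.38, 0.27]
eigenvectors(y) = [[-0.39, -0.85, -0.37], [-0.61, -0.32, 0.92], [0.69, -0.42, 0.15]]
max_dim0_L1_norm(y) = 0.8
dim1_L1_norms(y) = [0.53, 0.54, 0.47]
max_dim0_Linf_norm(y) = 0.36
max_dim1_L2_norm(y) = 0.38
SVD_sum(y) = [[0.01, -0.0, -0.29], [0.01, -0.00, -0.36], [-0.0, 0.00, 0.15]] + [[-0.20,-0.03,-0.0],[0.07,0.01,0.00],[-0.2,-0.03,-0.00]] + [[-0.01, 0.07, -0.00],[0.01, -0.10, 0.0],[0.01, -0.10, 0.0]]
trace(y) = -0.14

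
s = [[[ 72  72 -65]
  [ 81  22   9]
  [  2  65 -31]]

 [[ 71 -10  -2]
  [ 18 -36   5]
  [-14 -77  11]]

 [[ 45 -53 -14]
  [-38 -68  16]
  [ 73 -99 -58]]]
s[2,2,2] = -58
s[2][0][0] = 45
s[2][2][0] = 73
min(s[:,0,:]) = -65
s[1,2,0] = -14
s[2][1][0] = -38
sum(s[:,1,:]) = 9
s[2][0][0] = 45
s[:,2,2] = [-31, 11, -58]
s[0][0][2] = -65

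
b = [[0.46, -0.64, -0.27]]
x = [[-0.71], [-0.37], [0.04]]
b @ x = [[-0.10]]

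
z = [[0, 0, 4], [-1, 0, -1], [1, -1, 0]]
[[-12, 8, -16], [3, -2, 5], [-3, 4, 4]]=z@[[0, 0, -1], [3, -4, -5], [-3, 2, -4]]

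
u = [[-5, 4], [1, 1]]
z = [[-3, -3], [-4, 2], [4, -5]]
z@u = [[12, -15], [22, -14], [-25, 11]]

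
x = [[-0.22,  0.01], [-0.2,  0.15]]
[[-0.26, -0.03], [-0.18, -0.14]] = x @ [[1.19, 0.09], [0.42, -0.81]]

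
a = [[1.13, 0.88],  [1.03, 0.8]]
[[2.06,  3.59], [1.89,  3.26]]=a@[[4.79,-0.15], [-3.81,4.27]]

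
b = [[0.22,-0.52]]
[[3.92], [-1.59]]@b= [[0.86, -2.04], [-0.35, 0.83]]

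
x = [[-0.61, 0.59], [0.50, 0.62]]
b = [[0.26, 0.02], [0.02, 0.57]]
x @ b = [[-0.15,0.32], [0.14,0.36]]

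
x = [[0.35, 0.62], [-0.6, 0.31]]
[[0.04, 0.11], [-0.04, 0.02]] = x@[[0.07, 0.05], [0.02, 0.15]]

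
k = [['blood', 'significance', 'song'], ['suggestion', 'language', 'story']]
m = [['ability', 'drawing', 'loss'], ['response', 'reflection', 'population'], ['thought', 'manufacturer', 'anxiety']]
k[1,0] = 'suggestion'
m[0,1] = 'drawing'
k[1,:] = ['suggestion', 'language', 'story']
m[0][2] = 'loss'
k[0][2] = 'song'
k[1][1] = 'language'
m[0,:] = ['ability', 'drawing', 'loss']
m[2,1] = 'manufacturer'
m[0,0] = 'ability'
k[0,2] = 'song'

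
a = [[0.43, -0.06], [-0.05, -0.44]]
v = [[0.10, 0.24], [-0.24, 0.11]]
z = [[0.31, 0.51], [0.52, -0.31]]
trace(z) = 0.00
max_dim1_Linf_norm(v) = 0.24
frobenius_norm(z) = 0.85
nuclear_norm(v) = 0.52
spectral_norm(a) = 0.45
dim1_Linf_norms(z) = [0.51, 0.52]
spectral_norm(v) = 0.27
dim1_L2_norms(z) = [0.6, 0.61]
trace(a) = -0.01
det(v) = 0.07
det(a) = -0.19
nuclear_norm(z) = 1.20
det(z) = -0.36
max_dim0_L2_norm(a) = 0.44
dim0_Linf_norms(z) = [0.52, 0.51]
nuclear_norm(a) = 0.88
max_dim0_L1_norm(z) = 0.83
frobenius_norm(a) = 0.62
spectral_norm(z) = 0.61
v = a @ z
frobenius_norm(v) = 0.37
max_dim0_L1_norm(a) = 0.5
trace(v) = 0.21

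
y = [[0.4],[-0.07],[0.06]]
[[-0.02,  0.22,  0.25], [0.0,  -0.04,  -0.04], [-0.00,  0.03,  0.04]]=y @ [[-0.06, 0.56, 0.63]]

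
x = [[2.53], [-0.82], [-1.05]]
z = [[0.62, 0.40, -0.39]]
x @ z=[[1.57,1.01,-0.99], [-0.51,-0.33,0.32], [-0.65,-0.42,0.41]]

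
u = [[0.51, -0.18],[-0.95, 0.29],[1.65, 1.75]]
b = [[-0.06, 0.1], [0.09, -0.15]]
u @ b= [[-0.05, 0.08], [0.08, -0.14], [0.06, -0.1]]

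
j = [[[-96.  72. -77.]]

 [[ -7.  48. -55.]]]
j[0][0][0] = -96.0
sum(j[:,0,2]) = -132.0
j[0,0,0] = -96.0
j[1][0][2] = -55.0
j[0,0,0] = -96.0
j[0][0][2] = -77.0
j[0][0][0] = -96.0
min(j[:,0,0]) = -96.0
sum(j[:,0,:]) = -115.0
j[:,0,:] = [[-96.0, 72.0, -77.0], [-7.0, 48.0, -55.0]]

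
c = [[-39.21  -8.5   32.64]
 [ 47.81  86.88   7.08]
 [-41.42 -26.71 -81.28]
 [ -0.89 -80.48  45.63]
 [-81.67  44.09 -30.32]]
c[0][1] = -8.5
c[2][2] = -81.28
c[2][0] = -41.42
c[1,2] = 7.08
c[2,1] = -26.71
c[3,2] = 45.63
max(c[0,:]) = 32.64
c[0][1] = -8.5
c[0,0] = -39.21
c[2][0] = -41.42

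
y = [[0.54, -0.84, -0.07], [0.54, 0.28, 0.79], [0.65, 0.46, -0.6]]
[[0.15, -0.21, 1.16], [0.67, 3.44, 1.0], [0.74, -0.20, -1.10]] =y@[[0.92,1.61,0.44], [0.41,1.05,-1.21], [0.08,2.88,1.39]]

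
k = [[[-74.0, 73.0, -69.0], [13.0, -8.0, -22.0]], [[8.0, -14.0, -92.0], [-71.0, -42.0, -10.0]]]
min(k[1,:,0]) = -71.0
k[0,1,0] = 13.0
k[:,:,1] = [[73.0, -8.0], [-14.0, -42.0]]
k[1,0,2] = -92.0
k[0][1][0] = 13.0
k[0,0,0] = -74.0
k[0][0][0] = -74.0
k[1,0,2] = -92.0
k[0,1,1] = -8.0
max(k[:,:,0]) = 13.0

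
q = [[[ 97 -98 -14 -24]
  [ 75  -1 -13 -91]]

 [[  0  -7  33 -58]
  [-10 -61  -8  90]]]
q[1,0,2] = 33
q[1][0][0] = 0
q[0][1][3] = -91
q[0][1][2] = -13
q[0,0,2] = -14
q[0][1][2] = -13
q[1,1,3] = 90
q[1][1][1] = -61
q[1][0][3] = -58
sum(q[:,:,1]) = -167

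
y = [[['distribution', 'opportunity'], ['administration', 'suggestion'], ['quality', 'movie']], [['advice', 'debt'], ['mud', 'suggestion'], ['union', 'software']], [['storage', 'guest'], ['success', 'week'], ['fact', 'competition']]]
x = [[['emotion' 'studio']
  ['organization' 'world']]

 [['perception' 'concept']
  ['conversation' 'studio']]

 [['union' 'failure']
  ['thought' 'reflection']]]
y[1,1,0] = 'mud'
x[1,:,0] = ['perception', 'conversation']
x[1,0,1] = 'concept'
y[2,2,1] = 'competition'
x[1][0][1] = 'concept'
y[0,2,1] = 'movie'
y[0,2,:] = ['quality', 'movie']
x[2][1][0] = 'thought'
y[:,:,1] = [['opportunity', 'suggestion', 'movie'], ['debt', 'suggestion', 'software'], ['guest', 'week', 'competition']]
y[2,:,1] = ['guest', 'week', 'competition']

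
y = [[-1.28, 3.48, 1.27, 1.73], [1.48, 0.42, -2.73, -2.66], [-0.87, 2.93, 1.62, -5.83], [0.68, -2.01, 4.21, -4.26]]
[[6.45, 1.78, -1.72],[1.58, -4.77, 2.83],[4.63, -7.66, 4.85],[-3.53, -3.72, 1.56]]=y@[[1.02, -0.31, -0.64], [2.10, -0.34, -0.09], [0.15, 0.29, -0.5], [0.15, 1.27, -0.92]]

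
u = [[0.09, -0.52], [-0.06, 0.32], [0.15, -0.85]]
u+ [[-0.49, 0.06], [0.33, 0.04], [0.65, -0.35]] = [[-0.40, -0.46], [0.27, 0.36], [0.8, -1.2]]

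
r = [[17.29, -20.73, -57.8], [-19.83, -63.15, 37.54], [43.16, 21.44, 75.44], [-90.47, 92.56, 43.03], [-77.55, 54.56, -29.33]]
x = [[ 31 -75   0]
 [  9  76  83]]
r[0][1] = -20.73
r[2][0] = 43.16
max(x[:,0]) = 31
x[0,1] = -75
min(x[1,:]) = 9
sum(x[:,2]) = 83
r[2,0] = 43.16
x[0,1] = -75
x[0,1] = -75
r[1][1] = -63.15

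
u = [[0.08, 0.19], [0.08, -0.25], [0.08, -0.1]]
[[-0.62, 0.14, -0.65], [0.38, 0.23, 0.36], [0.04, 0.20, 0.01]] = u @ [[-2.33, 2.23, -2.68], [-2.28, -0.2, -2.29]]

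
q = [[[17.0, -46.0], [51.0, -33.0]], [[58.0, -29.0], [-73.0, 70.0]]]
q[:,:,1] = [[-46.0, -33.0], [-29.0, 70.0]]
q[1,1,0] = -73.0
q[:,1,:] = [[51.0, -33.0], [-73.0, 70.0]]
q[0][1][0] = 51.0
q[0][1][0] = 51.0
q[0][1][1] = -33.0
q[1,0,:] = [58.0, -29.0]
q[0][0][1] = -46.0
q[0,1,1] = -33.0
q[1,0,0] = 58.0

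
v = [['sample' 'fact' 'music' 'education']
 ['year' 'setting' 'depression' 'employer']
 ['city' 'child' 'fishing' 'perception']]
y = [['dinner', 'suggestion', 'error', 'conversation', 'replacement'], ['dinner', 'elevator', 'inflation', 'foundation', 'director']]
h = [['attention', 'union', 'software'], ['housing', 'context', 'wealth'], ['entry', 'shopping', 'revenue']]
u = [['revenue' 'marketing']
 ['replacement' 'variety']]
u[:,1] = ['marketing', 'variety']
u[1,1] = 'variety'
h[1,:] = ['housing', 'context', 'wealth']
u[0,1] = 'marketing'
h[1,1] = 'context'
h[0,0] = 'attention'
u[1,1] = 'variety'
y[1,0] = 'dinner'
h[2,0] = 'entry'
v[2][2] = 'fishing'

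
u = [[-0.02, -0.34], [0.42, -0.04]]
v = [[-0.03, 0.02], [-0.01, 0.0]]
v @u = [[0.01, 0.01], [0.00, 0.0]]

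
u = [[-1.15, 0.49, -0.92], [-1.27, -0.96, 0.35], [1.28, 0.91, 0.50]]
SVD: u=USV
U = [[-0.42,0.85,0.31], [-0.60,-0.52,0.61], [0.68,0.07,0.73]]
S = [2.39, 1.37, 0.42]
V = [[0.89, 0.41, 0.22],[-0.17, 0.72, -0.68],[-0.43, 0.56, 0.70]]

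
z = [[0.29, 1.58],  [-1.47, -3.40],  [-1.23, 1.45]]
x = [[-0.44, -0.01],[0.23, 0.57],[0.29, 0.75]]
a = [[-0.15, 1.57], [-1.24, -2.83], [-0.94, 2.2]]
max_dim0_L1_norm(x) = 1.33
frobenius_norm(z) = 4.46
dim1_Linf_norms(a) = [1.57, 2.83, 2.2]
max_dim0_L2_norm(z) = 4.02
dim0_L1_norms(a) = [2.33, 6.6]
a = x + z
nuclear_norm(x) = 1.43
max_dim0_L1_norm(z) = 6.43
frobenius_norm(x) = 1.10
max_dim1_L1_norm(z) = 4.87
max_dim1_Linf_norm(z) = 3.4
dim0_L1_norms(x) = [0.96, 1.33]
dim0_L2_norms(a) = [1.56, 3.91]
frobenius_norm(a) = 4.21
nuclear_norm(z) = 5.80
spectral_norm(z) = 4.14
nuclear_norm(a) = 5.45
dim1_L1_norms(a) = [1.72, 4.07, 3.14]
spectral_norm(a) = 3.93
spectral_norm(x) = 1.03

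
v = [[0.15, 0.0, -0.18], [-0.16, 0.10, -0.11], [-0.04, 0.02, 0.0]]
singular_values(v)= [0.24, 0.22, 0.0]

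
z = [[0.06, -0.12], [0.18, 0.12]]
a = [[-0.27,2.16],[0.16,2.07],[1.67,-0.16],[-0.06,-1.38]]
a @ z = [[0.37, 0.29], [0.38, 0.23], [0.07, -0.22], [-0.25, -0.16]]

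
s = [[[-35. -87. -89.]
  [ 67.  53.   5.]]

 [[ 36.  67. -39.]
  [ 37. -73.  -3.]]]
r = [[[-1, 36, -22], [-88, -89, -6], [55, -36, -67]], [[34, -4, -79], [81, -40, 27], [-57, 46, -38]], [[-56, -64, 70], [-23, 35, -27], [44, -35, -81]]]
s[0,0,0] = -35.0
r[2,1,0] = -23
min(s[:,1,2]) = -3.0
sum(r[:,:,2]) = -223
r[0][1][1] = -89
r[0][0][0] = -1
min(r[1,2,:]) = -57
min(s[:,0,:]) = -89.0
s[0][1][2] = 5.0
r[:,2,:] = [[55, -36, -67], [-57, 46, -38], [44, -35, -81]]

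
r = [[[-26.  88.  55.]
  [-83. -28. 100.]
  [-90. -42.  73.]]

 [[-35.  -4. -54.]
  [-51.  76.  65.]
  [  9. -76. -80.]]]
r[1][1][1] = 76.0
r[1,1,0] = -51.0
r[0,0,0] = -26.0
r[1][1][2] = 65.0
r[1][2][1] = -76.0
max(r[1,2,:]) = 9.0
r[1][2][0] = 9.0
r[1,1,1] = 76.0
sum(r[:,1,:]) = 79.0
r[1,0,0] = -35.0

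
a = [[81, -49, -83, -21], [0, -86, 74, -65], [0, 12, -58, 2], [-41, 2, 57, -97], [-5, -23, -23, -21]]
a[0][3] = -21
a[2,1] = 12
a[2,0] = 0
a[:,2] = [-83, 74, -58, 57, -23]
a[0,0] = 81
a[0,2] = -83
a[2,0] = 0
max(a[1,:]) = 74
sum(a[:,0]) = 35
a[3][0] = -41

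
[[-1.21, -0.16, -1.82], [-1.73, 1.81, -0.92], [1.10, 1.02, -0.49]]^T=[[-1.21, -1.73, 1.10],[-0.16, 1.81, 1.02],[-1.82, -0.92, -0.49]]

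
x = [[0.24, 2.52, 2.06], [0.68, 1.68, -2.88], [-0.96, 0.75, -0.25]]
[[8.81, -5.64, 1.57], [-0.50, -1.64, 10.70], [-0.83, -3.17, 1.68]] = x@[[1.9, 1.69, 0.66], [1.9, -2.16, 2.35], [1.73, -0.29, -2.19]]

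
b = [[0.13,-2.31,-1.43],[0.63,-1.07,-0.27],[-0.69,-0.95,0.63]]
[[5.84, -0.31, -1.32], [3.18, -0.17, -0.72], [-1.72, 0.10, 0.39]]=b @[[2.23, -0.12, -0.51], [-1.15, 0.06, 0.26], [-2.02, 0.11, 0.46]]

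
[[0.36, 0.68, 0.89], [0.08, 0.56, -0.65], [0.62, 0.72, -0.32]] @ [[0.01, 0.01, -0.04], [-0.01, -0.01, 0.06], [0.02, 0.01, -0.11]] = [[0.01, 0.01, -0.07], [-0.02, -0.01, 0.10], [-0.01, -0.0, 0.05]]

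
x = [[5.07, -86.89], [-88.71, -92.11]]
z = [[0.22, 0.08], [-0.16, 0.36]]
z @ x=[[-5.98,-26.48], [-32.75,-19.26]]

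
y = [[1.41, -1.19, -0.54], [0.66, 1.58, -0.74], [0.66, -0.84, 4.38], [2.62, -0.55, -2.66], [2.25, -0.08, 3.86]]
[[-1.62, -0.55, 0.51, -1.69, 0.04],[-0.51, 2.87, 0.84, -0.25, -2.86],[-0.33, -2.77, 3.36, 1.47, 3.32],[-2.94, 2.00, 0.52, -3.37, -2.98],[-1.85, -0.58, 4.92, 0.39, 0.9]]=y @ [[-0.99, 0.58, 1.00, -0.69, -0.74], [0.14, 1.36, 0.44, 0.37, -1.20], [0.1, -0.46, 0.7, 0.51, 0.64]]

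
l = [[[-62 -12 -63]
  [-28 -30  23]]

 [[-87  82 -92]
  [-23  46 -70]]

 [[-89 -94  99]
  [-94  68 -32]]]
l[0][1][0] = -28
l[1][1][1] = 46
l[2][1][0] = -94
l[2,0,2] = 99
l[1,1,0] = -23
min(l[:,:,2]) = -92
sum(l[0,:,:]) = -172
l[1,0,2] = -92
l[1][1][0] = -23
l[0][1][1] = -30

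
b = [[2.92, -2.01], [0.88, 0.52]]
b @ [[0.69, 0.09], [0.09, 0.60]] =[[1.83,-0.94], [0.65,0.39]]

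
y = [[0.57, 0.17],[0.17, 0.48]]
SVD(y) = [[-0.79, -0.61], [-0.61, 0.79]] @ diag([0.7008550539506896, 0.34914494604931035]) @ [[-0.79, -0.61],[-0.61, 0.79]]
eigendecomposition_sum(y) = [[0.44, 0.34],[0.34, 0.26]] + [[0.13, -0.17], [-0.17, 0.22]]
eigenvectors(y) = [[0.79, -0.61], [0.61, 0.79]]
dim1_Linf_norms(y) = [0.57, 0.48]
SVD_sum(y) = [[0.44, 0.34], [0.34, 0.26]] + [[0.13, -0.17], [-0.17, 0.22]]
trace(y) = 1.05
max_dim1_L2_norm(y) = 0.59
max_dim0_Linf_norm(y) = 0.57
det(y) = 0.24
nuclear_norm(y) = 1.05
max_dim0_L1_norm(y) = 0.74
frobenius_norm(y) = 0.78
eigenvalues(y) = [0.7, 0.35]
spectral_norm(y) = 0.70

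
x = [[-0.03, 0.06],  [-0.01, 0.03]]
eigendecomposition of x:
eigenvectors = [[-0.98, -0.79], [-0.21, -0.62]]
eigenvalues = [-0.02, 0.02]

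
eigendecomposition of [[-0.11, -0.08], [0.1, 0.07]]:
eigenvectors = [[-0.71, 0.62], [0.71, -0.78]]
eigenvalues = [-0.03, -0.01]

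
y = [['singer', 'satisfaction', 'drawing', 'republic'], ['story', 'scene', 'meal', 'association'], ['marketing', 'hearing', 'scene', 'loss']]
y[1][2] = 'meal'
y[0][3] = 'republic'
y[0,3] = 'republic'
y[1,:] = ['story', 'scene', 'meal', 'association']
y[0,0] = 'singer'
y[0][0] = 'singer'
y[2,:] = ['marketing', 'hearing', 'scene', 'loss']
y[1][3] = 'association'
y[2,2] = 'scene'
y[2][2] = 'scene'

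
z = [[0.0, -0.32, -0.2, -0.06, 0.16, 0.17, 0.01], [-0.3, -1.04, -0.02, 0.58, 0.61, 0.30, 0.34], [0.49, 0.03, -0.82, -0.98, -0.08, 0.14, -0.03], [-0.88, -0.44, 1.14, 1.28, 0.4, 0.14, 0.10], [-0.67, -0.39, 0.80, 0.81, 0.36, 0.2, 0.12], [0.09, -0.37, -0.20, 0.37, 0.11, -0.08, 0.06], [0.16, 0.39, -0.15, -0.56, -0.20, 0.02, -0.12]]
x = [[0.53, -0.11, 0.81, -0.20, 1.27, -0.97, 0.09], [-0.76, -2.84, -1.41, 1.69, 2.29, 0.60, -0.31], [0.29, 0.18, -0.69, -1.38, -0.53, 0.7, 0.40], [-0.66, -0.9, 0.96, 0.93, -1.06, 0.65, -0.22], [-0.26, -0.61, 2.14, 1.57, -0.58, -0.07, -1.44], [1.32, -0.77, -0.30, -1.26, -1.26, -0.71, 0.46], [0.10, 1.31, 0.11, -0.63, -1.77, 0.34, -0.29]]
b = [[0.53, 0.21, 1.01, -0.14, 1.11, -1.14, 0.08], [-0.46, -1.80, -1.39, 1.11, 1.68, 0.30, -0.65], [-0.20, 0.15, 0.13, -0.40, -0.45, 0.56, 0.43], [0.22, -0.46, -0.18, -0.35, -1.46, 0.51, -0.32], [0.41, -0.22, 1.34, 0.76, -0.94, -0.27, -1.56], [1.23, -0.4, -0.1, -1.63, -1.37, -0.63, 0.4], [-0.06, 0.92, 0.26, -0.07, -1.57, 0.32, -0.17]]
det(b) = 0.00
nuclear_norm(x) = 15.09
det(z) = -0.00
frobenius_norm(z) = 3.36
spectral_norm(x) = 5.09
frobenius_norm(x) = 7.24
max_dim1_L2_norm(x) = 4.38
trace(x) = -3.65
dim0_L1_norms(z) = [2.59, 2.98, 3.33, 4.64, 1.92, 1.05, 0.78]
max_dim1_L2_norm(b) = 3.15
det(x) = 2.10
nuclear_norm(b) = 11.81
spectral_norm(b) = 4.05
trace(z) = -0.42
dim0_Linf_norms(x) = [1.32, 2.84, 2.14, 1.69, 2.29, 0.97, 1.44]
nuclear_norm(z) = 5.02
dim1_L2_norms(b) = [1.98, 3.15, 0.97, 1.71, 2.45, 2.6, 1.88]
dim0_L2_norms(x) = [1.79, 3.41, 2.95, 3.18, 3.65, 1.68, 1.64]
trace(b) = -3.23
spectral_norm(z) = 3.03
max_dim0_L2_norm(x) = 3.65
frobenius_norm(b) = 5.83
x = z + b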